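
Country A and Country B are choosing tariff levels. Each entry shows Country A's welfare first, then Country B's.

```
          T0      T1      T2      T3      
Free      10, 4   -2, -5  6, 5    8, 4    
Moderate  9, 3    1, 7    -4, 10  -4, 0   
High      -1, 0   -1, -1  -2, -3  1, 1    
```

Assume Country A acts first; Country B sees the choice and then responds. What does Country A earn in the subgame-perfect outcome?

6

Backward induction with Country A moving first.
- Free: Country B compares 4, -5, 5, 4 and picks T2; Country A would get 6.
- Moderate: Country B compares 3, 7, 10, 0 and picks T2; Country A would get -4.
- High: Country B compares 0, -1, -3, 1 and picks T3; Country A would get 1.
Maximizing over 6, -4, 1, Country A chooses Free. Subgame-perfect outcome: (Free, T2) with payoffs (6, 5).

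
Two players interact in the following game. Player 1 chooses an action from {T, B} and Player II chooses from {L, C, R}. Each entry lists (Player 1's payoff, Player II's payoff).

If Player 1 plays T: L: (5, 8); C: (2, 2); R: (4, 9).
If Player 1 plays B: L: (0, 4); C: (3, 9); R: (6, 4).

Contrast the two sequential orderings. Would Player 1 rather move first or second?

first

If Player 1 leads: Player II's best replies are T→R, B→C; Player 1's induced payoffs 4, 3; outcome (T, R), payoffs (4, 9).
If Player II leads: Player 1's best replies are L→T, C→B, R→B; Player II's induced payoffs 8, 9, 4; outcome (B, C), payoffs (3, 9).
Player 1 gets 4 moving first and 3 moving second, so Player 1 prefers to move first.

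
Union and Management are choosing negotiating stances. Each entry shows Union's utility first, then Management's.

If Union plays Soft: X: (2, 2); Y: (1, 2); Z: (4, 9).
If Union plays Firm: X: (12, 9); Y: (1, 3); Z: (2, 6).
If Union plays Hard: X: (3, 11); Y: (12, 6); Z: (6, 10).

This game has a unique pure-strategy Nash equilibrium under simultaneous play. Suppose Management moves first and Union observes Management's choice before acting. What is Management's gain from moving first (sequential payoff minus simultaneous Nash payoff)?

1

Union best-responds to each possible Management move:
- X → Union plays Firm (best of 2, 12, 3); Management gets 9.
- Y → Union plays Hard (best of 1, 1, 12); Management gets 6.
- Z → Union plays Hard (best of 4, 2, 6); Management gets 10.
Maximizing over 9, 6, 10, Management chooses Z. Subgame-perfect outcome: (Hard, Z) with payoffs (6, 10).
For the simultaneous game, intersect best replies.
Union's best replies: X→Firm; Y→Hard; Z→Hard.
Management's best replies: Soft→Z; Firm→X; Hard→X.
The unique mutual best reply is (Firm, X), giving (12, 9).
Management's commitment gain: 10 − 9 = 1.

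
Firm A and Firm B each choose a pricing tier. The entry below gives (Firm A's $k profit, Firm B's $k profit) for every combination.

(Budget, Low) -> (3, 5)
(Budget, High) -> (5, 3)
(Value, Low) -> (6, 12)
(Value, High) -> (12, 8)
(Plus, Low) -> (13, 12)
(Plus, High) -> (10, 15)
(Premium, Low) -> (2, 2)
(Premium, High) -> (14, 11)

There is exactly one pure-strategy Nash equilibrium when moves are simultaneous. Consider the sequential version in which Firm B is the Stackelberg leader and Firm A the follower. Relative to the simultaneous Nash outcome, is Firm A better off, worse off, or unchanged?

Backward induction with Firm B moving first.
- Low: Firm A compares 3, 6, 13, 2 and picks Plus; Firm B would get 12.
- High: Firm A compares 5, 12, 10, 14 and picks Premium; Firm B would get 11.
Maximizing over 12, 11, Firm B chooses Low. Subgame-perfect outcome: (Plus, Low) with payoffs (13, 12).
Under simultaneous play:
Firm A's best replies: Low→Plus; High→Premium.
Firm B's best replies: Budget→Low; Value→Low; Plus→High; Premium→High.
The unique mutual best reply is (Premium, High), giving (14, 11).
Firm A earns 13 sequentially versus 14 at the Nash outcome: worse off.

worse off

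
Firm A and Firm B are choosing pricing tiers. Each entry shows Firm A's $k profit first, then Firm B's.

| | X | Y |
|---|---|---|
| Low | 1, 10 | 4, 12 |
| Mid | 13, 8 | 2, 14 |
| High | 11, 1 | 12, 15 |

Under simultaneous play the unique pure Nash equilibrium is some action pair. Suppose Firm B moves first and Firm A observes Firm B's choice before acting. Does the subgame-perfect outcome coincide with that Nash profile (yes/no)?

yes

Work backward from Firm A's decision.
- X: BR = Mid, leader payoff 8.
- Y: BR = High, leader payoff 15.
Among 8, 15, the best is 15 at Y. Subgame-perfect outcome: (High, Y) with payoffs (12, 15).
Now find the simultaneous Nash equilibrium.
Firm A's best replies: X→Mid; Y→High.
Firm B's best replies: Low→Y; Mid→Y; High→Y.
The unique mutual best reply is (High, Y), giving (12, 15).
Sequential outcome (High, Y) coincides with the Nash profile (High, Y).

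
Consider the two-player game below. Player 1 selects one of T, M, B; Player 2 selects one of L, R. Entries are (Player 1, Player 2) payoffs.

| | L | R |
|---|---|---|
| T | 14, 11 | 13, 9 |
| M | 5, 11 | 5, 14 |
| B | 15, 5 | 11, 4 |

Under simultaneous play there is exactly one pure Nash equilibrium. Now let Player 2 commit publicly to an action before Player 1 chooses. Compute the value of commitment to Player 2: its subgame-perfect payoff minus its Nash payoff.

4

Solve by backward induction (Player 2 leads).
- L: BR = B, leader payoff 5.
- R: BR = T, leader payoff 9.
Player 2's induced payoffs are 5, 9, so Player 2 commits to R. Subgame-perfect outcome: (T, R) with payoffs (13, 9).
Now find the simultaneous Nash equilibrium.
Player 1's best replies: L→B; R→T.
Player 2's best replies: T→L; M→R; B→L.
The unique mutual best reply is (B, L), giving (15, 5).
Player 2's commitment gain: 9 − 5 = 4.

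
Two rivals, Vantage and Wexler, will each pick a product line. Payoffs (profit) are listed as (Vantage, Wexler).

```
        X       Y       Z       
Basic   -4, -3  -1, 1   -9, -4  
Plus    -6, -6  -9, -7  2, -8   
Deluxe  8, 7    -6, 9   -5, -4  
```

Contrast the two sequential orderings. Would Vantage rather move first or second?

second

If Vantage leads: Wexler's best replies are Basic→Y, Plus→X, Deluxe→Y; Vantage's induced payoffs -1, -6, -6; outcome (Basic, Y), payoffs (-1, 1).
If Wexler leads: Vantage's best replies are X→Deluxe, Y→Basic, Z→Plus; Wexler's induced payoffs 7, 1, -8; outcome (Deluxe, X), payoffs (8, 7).
Vantage gets -1 moving first and 8 moving second, so Vantage prefers to move second.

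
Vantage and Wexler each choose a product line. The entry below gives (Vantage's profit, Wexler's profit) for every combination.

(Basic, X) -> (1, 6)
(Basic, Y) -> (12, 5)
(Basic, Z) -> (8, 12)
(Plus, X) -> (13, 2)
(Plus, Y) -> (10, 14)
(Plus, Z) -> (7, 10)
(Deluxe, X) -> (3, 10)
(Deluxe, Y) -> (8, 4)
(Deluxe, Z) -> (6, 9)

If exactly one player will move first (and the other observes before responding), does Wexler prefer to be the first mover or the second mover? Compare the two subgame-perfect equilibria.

second

If Vantage leads: Wexler's best replies are Basic→Z, Plus→Y, Deluxe→X; Vantage's induced payoffs 8, 10, 3; outcome (Plus, Y), payoffs (10, 14).
If Wexler leads: Vantage's best replies are X→Plus, Y→Basic, Z→Basic; Wexler's induced payoffs 2, 5, 12; outcome (Basic, Z), payoffs (8, 12).
Wexler gets 12 moving first and 14 moving second, so Wexler prefers to move second.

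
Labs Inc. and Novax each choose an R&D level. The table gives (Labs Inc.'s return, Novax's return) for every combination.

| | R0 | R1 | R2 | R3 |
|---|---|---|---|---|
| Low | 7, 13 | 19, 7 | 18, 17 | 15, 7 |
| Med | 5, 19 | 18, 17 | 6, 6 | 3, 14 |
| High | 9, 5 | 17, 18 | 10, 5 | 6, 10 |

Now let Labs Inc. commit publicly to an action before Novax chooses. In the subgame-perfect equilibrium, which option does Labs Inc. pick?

Backward induction with Labs Inc. moving first.
- Low → Novax plays R2 (best of 13, 7, 17, 7); Labs Inc. gets 18.
- Med → Novax plays R0 (best of 19, 17, 6, 14); Labs Inc. gets 5.
- High → Novax plays R1 (best of 5, 18, 5, 10); Labs Inc. gets 17.
Maximizing over 18, 5, 17, Labs Inc. chooses Low. Subgame-perfect outcome: (Low, R2) with payoffs (18, 17).

Low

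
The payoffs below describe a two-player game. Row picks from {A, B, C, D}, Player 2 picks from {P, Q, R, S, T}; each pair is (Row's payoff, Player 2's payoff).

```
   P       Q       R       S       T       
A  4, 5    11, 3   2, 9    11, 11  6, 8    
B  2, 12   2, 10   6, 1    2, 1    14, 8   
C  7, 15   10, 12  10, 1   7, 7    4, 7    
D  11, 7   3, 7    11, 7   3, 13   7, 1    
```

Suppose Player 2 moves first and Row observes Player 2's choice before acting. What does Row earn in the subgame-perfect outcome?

11

Backward induction with Player 2 moving first.
- P: Row compares 4, 2, 7, 11 and picks D; Player 2 would get 7.
- Q: Row compares 11, 2, 10, 3 and picks A; Player 2 would get 3.
- R: Row compares 2, 6, 10, 11 and picks D; Player 2 would get 7.
- S: Row compares 11, 2, 7, 3 and picks A; Player 2 would get 11.
- T: Row compares 6, 14, 4, 7 and picks B; Player 2 would get 8.
Player 2's induced payoffs are 7, 3, 7, 11, 8, so Player 2 commits to S. Subgame-perfect outcome: (A, S) with payoffs (11, 11).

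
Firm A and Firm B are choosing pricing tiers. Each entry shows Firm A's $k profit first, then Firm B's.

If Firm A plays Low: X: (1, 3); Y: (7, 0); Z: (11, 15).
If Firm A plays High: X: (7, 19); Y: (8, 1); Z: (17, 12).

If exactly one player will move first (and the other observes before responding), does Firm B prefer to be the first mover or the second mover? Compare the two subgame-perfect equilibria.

first

If Firm A leads: Firm B's best replies are Low→Z, High→X; Firm A's induced payoffs 11, 7; outcome (Low, Z), payoffs (11, 15).
If Firm B leads: Firm A's best replies are X→High, Y→High, Z→High; Firm B's induced payoffs 19, 1, 12; outcome (High, X), payoffs (7, 19).
Firm B gets 19 moving first and 15 moving second, so Firm B prefers to move first.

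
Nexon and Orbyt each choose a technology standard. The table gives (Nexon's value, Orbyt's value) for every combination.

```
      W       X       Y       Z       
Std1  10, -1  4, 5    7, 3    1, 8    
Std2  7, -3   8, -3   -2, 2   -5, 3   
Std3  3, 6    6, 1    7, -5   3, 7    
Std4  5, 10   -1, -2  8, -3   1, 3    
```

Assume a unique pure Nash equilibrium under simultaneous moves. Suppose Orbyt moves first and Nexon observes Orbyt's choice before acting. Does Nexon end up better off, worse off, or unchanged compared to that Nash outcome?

unchanged

Nexon best-responds to each possible Orbyt move:
- W → Nexon plays Std1 (best of 10, 7, 3, 5); Orbyt gets -1.
- X → Nexon plays Std2 (best of 4, 8, 6, -1); Orbyt gets -3.
- Y → Nexon plays Std4 (best of 7, -2, 7, 8); Orbyt gets -3.
- Z → Nexon plays Std3 (best of 1, -5, 3, 1); Orbyt gets 7.
Maximizing over -1, -3, -3, 7, Orbyt chooses Z. Subgame-perfect outcome: (Std3, Z) with payoffs (3, 7).
For the simultaneous game, intersect best replies.
Nexon's best replies: W→Std1; X→Std2; Y→Std4; Z→Std3.
Orbyt's best replies: Std1→Z; Std2→Z; Std3→Z; Std4→W.
The unique mutual best reply is (Std3, Z), giving (3, 7).
Nexon earns 3 sequentially versus 3 at the Nash outcome: unchanged.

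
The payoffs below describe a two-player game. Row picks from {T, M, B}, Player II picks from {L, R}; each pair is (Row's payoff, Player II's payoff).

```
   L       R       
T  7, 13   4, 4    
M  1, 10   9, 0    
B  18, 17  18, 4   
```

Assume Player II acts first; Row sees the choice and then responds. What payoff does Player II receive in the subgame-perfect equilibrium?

Work backward from Row's decision.
- L: BR = B, leader payoff 17.
- R: BR = B, leader payoff 4.
Among 17, 4, the best is 17 at L. Subgame-perfect outcome: (B, L) with payoffs (18, 17).

17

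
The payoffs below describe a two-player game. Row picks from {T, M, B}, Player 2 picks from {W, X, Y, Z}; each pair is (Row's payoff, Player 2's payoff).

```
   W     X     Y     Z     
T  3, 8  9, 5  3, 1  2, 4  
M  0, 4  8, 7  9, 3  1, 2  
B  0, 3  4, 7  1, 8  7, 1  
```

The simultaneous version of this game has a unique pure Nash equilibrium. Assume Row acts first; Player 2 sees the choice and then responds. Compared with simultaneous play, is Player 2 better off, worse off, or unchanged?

Player 2 best-responds to each possible Row move:
- T: Player 2 compares 8, 5, 1, 4 and picks W; Row would get 3.
- M: Player 2 compares 4, 7, 3, 2 and picks X; Row would get 8.
- B: Player 2 compares 3, 7, 8, 1 and picks Y; Row would get 1.
Maximizing over 3, 8, 1, Row chooses M. Subgame-perfect outcome: (M, X) with payoffs (8, 7).
Under simultaneous play:
Row's best replies: W→T; X→T; Y→M; Z→B.
Player 2's best replies: T→W; M→X; B→Y.
The unique mutual best reply is (T, W), giving (3, 8).
Player 2 earns 7 sequentially versus 8 at the Nash outcome: worse off.

worse off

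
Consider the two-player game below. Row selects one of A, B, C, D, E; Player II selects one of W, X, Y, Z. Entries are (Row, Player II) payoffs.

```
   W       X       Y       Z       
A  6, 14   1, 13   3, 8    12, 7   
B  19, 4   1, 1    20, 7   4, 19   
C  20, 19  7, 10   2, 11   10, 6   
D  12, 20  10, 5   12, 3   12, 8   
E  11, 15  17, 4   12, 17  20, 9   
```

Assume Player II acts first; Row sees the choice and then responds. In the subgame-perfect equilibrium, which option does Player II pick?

Row best-responds to each possible Player II move:
- W: BR = C, leader payoff 19.
- X: BR = E, leader payoff 4.
- Y: BR = B, leader payoff 7.
- Z: BR = E, leader payoff 9.
Among 19, 4, 7, 9, the best is 19 at W. Subgame-perfect outcome: (C, W) with payoffs (20, 19).

W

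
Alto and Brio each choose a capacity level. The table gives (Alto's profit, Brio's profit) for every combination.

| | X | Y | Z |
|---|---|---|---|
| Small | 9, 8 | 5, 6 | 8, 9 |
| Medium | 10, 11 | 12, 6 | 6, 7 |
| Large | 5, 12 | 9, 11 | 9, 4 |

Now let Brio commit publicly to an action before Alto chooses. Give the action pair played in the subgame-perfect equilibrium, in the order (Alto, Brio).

(Medium, X)

Alto best-responds to each possible Brio move:
- X: BR = Medium, leader payoff 11.
- Y: BR = Medium, leader payoff 6.
- Z: BR = Large, leader payoff 4.
Brio's induced payoffs are 11, 6, 4, so Brio commits to X. Subgame-perfect outcome: (Medium, X) with payoffs (10, 11).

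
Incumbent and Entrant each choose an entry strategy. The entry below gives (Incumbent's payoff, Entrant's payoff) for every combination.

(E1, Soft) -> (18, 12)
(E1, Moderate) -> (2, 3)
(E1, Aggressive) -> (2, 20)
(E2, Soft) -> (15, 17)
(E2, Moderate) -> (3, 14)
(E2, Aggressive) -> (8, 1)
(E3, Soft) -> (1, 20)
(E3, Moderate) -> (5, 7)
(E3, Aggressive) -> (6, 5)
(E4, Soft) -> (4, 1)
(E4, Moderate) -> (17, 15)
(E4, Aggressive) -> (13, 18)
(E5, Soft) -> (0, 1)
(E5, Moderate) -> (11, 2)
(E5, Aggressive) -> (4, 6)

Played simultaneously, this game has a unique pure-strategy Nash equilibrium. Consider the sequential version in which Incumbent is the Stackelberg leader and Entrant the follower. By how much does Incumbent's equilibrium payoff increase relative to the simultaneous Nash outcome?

2

Solve by backward induction (Incumbent leads).
- E1 → Entrant plays Aggressive (best of 12, 3, 20); Incumbent gets 2.
- E2 → Entrant plays Soft (best of 17, 14, 1); Incumbent gets 15.
- E3 → Entrant plays Soft (best of 20, 7, 5); Incumbent gets 1.
- E4 → Entrant plays Aggressive (best of 1, 15, 18); Incumbent gets 13.
- E5 → Entrant plays Aggressive (best of 1, 2, 6); Incumbent gets 4.
Among 2, 15, 1, 13, 4, the best is 15 at E2. Subgame-perfect outcome: (E2, Soft) with payoffs (15, 17).
For the simultaneous game, intersect best replies.
Incumbent's best replies: Soft→E1; Moderate→E4; Aggressive→E4.
Entrant's best replies: E1→Aggressive; E2→Soft; E3→Soft; E4→Aggressive; E5→Aggressive.
The unique mutual best reply is (E4, Aggressive), giving (13, 18).
Incumbent's commitment gain: 15 − 13 = 2.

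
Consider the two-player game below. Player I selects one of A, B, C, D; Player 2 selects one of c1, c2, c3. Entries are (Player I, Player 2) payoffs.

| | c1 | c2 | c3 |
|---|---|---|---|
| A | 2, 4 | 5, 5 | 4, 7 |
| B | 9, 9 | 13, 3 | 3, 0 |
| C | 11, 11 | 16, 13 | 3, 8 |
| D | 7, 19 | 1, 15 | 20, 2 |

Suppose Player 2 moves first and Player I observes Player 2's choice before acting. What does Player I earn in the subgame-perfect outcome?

Solve by backward induction (Player 2 leads).
- c1: Player I compares 2, 9, 11, 7 and picks C; Player 2 would get 11.
- c2: Player I compares 5, 13, 16, 1 and picks C; Player 2 would get 13.
- c3: Player I compares 4, 3, 3, 20 and picks D; Player 2 would get 2.
Player 2's induced payoffs are 11, 13, 2, so Player 2 commits to c2. Subgame-perfect outcome: (C, c2) with payoffs (16, 13).

16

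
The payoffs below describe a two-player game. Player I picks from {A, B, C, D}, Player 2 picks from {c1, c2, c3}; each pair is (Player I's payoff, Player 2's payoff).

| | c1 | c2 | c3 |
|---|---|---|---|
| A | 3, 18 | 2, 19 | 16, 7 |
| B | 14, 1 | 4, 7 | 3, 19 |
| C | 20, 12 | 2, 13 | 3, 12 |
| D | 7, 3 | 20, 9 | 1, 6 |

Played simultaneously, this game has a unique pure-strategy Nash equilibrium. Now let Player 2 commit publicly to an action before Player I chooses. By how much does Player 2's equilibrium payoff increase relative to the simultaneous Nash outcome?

3

Work backward from Player I's decision.
- c1: BR = C, leader payoff 12.
- c2: BR = D, leader payoff 9.
- c3: BR = A, leader payoff 7.
Maximizing over 12, 9, 7, Player 2 chooses c1. Subgame-perfect outcome: (C, c1) with payoffs (20, 12).
Now find the simultaneous Nash equilibrium.
Player I's best replies: c1→C; c2→D; c3→A.
Player 2's best replies: A→c2; B→c3; C→c2; D→c2.
The unique mutual best reply is (D, c2), giving (20, 9).
Player 2's commitment gain: 12 − 9 = 3.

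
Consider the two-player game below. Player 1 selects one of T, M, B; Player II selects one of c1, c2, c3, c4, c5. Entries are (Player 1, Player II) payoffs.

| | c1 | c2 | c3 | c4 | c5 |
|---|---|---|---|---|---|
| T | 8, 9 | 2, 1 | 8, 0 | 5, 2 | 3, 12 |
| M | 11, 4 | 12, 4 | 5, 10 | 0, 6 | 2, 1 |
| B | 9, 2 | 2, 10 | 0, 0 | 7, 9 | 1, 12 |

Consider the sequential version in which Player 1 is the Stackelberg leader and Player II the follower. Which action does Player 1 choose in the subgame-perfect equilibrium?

Backward induction with Player 1 moving first.
- T: Player II compares 9, 1, 0, 2, 12 and picks c5; Player 1 would get 3.
- M: Player II compares 4, 4, 10, 6, 1 and picks c3; Player 1 would get 5.
- B: Player II compares 2, 10, 0, 9, 12 and picks c5; Player 1 would get 1.
Player 1's induced payoffs are 3, 5, 1, so Player 1 commits to M. Subgame-perfect outcome: (M, c3) with payoffs (5, 10).

M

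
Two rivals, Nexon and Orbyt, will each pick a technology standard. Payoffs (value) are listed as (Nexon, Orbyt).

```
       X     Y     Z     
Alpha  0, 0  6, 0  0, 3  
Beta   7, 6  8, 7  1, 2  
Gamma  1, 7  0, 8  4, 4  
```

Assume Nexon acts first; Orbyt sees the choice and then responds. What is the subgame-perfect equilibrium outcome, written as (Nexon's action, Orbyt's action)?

Work backward from Orbyt's decision.
- Alpha: BR = Z, leader payoff 0.
- Beta: BR = Y, leader payoff 8.
- Gamma: BR = Y, leader payoff 0.
Maximizing over 0, 8, 0, Nexon chooses Beta. Subgame-perfect outcome: (Beta, Y) with payoffs (8, 7).

(Beta, Y)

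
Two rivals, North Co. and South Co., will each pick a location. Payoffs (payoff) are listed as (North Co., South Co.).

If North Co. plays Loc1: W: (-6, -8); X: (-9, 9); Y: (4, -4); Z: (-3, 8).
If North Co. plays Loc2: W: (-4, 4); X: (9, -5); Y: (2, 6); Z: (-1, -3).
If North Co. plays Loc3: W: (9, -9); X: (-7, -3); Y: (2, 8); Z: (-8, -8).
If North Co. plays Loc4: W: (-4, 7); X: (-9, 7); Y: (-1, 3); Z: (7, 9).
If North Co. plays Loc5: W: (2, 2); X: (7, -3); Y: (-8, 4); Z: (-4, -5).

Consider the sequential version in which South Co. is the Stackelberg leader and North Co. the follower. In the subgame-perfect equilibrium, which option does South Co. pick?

Z

North Co. best-responds to each possible South Co. move:
- W → North Co. plays Loc3 (best of -6, -4, 9, -4, 2); South Co. gets -9.
- X → North Co. plays Loc2 (best of -9, 9, -7, -9, 7); South Co. gets -5.
- Y → North Co. plays Loc1 (best of 4, 2, 2, -1, -8); South Co. gets -4.
- Z → North Co. plays Loc4 (best of -3, -1, -8, 7, -4); South Co. gets 9.
Among -9, -5, -4, 9, the best is 9 at Z. Subgame-perfect outcome: (Loc4, Z) with payoffs (7, 9).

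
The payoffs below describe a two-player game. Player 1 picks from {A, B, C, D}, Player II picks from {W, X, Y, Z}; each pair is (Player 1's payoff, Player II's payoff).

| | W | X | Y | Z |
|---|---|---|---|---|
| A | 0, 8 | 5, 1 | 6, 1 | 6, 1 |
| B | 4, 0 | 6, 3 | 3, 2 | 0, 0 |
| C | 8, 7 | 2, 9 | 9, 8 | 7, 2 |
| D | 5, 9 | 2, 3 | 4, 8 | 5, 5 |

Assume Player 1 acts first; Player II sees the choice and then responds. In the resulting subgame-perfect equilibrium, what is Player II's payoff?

3

Player II best-responds to each possible Player 1 move:
- A → Player II plays W (best of 8, 1, 1, 1); Player 1 gets 0.
- B → Player II plays X (best of 0, 3, 2, 0); Player 1 gets 6.
- C → Player II plays X (best of 7, 9, 8, 2); Player 1 gets 2.
- D → Player II plays W (best of 9, 3, 8, 5); Player 1 gets 5.
Player 1's induced payoffs are 0, 6, 2, 5, so Player 1 commits to B. Subgame-perfect outcome: (B, X) with payoffs (6, 3).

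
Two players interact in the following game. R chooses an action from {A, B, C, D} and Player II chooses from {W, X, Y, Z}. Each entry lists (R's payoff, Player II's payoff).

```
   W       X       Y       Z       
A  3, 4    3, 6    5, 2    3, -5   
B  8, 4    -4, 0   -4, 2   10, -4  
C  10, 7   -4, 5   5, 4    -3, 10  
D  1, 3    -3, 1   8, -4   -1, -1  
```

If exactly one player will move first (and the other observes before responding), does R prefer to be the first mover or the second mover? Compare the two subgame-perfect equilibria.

If R leads: Player II's best replies are A→X, B→W, C→Z, D→W; R's induced payoffs 3, 8, -3, 1; outcome (B, W), payoffs (8, 4).
If Player II leads: R's best replies are W→C, X→A, Y→D, Z→B; Player II's induced payoffs 7, 6, -4, -4; outcome (C, W), payoffs (10, 7).
R gets 8 moving first and 10 moving second, so R prefers to move second.

second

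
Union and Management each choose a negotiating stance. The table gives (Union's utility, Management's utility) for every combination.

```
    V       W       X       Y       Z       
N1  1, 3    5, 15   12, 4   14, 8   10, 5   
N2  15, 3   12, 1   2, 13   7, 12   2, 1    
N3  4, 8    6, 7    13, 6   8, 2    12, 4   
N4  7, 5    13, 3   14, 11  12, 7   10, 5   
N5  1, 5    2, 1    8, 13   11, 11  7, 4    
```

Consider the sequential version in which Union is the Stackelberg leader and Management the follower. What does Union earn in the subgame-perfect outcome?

14

Backward induction with Union moving first.
- N1 → Management plays W (best of 3, 15, 4, 8, 5); Union gets 5.
- N2 → Management plays X (best of 3, 1, 13, 12, 1); Union gets 2.
- N3 → Management plays V (best of 8, 7, 6, 2, 4); Union gets 4.
- N4 → Management plays X (best of 5, 3, 11, 7, 5); Union gets 14.
- N5 → Management plays X (best of 5, 1, 13, 11, 4); Union gets 8.
Among 5, 2, 4, 14, 8, the best is 14 at N4. Subgame-perfect outcome: (N4, X) with payoffs (14, 11).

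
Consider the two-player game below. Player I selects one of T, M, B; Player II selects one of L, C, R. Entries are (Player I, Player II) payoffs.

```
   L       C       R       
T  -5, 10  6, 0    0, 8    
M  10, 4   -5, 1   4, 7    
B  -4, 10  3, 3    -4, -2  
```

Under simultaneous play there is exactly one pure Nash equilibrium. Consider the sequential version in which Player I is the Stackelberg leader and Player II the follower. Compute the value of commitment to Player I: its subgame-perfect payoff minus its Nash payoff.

Work backward from Player II's decision.
- T: BR = L, leader payoff -5.
- M: BR = R, leader payoff 4.
- B: BR = L, leader payoff -4.
Among -5, 4, -4, the best is 4 at M. Subgame-perfect outcome: (M, R) with payoffs (4, 7).
For the simultaneous game, intersect best replies.
Player I's best replies: L→M; C→T; R→M.
Player II's best replies: T→L; M→R; B→L.
The unique mutual best reply is (M, R), giving (4, 7).
Player I's commitment gain: 4 − 4 = 0.

0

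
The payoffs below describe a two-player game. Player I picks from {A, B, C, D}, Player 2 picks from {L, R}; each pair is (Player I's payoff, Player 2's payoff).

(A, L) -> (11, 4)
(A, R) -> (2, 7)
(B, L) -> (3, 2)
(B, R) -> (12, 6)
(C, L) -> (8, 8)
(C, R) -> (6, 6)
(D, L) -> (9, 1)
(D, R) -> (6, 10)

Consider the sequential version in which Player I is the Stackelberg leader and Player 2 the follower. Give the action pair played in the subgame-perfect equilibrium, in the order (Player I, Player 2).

(B, R)

Solve by backward induction (Player I leads).
- A: BR = R, leader payoff 2.
- B: BR = R, leader payoff 12.
- C: BR = L, leader payoff 8.
- D: BR = R, leader payoff 6.
Among 2, 12, 8, 6, the best is 12 at B. Subgame-perfect outcome: (B, R) with payoffs (12, 6).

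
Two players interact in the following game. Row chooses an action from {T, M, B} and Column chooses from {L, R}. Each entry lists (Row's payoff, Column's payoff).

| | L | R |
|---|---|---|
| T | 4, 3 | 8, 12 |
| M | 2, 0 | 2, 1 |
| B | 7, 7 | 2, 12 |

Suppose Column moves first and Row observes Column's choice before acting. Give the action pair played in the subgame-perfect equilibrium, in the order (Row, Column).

(T, R)

Work backward from Row's decision.
- L: Row compares 4, 2, 7 and picks B; Column would get 7.
- R: Row compares 8, 2, 2 and picks T; Column would get 12.
Among 7, 12, the best is 12 at R. Subgame-perfect outcome: (T, R) with payoffs (8, 12).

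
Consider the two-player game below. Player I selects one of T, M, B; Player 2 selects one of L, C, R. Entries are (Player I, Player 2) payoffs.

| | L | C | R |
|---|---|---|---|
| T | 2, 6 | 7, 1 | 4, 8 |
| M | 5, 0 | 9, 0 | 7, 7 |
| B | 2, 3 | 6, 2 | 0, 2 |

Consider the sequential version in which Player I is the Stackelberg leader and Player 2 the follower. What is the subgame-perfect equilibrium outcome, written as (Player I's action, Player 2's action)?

Work backward from Player 2's decision.
- T → Player 2 plays R (best of 6, 1, 8); Player I gets 4.
- M → Player 2 plays R (best of 0, 0, 7); Player I gets 7.
- B → Player 2 plays L (best of 3, 2, 2); Player I gets 2.
Maximizing over 4, 7, 2, Player I chooses M. Subgame-perfect outcome: (M, R) with payoffs (7, 7).

(M, R)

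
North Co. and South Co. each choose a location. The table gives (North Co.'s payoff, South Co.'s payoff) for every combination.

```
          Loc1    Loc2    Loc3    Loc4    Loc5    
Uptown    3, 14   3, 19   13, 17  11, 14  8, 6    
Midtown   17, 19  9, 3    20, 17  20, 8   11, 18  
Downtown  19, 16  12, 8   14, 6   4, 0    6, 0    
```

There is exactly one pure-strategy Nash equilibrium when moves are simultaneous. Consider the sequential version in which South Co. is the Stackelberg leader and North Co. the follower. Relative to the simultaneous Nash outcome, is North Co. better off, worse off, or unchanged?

worse off

Backward induction with South Co. moving first.
- Loc1: North Co. compares 3, 17, 19 and picks Downtown; South Co. would get 16.
- Loc2: North Co. compares 3, 9, 12 and picks Downtown; South Co. would get 8.
- Loc3: North Co. compares 13, 20, 14 and picks Midtown; South Co. would get 17.
- Loc4: North Co. compares 11, 20, 4 and picks Midtown; South Co. would get 8.
- Loc5: North Co. compares 8, 11, 6 and picks Midtown; South Co. would get 18.
South Co.'s induced payoffs are 16, 8, 17, 8, 18, so South Co. commits to Loc5. Subgame-perfect outcome: (Midtown, Loc5) with payoffs (11, 18).
For the simultaneous game, intersect best replies.
North Co.'s best replies: Loc1→Downtown; Loc2→Downtown; Loc3→Midtown; Loc4→Midtown; Loc5→Midtown.
South Co.'s best replies: Uptown→Loc2; Midtown→Loc1; Downtown→Loc1.
Only (Downtown, Loc1) has each player best-responding; Nash payoffs (19, 16).
North Co. earns 11 sequentially versus 19 at the Nash outcome: worse off.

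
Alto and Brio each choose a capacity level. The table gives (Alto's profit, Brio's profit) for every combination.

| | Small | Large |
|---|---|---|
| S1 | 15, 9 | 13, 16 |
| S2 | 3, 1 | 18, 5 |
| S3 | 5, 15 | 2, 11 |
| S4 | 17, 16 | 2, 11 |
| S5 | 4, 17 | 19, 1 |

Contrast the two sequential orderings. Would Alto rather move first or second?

If Alto leads: Brio's best replies are S1→Large, S2→Large, S3→Small, S4→Small, S5→Small; Alto's induced payoffs 13, 18, 5, 17, 4; outcome (S2, Large), payoffs (18, 5).
If Brio leads: Alto's best replies are Small→S4, Large→S5; Brio's induced payoffs 16, 1; outcome (S4, Small), payoffs (17, 16).
Alto gets 18 moving first and 17 moving second, so Alto prefers to move first.

first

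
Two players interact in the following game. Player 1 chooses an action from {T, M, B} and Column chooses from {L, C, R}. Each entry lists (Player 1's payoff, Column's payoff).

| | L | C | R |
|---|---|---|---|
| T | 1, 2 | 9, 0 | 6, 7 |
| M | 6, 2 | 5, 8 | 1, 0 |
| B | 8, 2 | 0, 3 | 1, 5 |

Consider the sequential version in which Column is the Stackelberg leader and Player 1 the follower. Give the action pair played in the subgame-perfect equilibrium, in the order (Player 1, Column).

Solve by backward induction (Column leads).
- L: Player 1 compares 1, 6, 8 and picks B; Column would get 2.
- C: Player 1 compares 9, 5, 0 and picks T; Column would get 0.
- R: Player 1 compares 6, 1, 1 and picks T; Column would get 7.
Maximizing over 2, 0, 7, Column chooses R. Subgame-perfect outcome: (T, R) with payoffs (6, 7).

(T, R)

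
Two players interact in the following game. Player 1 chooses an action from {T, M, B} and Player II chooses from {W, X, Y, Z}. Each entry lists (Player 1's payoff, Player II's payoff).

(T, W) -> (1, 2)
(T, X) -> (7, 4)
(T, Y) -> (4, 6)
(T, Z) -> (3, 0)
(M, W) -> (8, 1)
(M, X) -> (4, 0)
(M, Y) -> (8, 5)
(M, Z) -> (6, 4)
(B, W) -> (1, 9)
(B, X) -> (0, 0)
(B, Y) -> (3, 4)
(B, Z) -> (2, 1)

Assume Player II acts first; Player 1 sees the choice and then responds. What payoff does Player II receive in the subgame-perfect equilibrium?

5

Player 1 best-responds to each possible Player II move:
- W: BR = M, leader payoff 1.
- X: BR = T, leader payoff 4.
- Y: BR = M, leader payoff 5.
- Z: BR = M, leader payoff 4.
Player II's induced payoffs are 1, 4, 5, 4, so Player II commits to Y. Subgame-perfect outcome: (M, Y) with payoffs (8, 5).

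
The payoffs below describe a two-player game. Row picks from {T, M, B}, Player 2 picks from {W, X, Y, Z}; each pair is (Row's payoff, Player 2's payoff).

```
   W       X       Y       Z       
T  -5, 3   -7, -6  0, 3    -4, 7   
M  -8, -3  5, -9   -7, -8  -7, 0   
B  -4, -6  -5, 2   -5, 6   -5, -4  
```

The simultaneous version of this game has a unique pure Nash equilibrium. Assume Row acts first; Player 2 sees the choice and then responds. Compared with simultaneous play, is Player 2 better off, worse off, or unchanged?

Solve by backward induction (Row leads).
- T: BR = Z, leader payoff -4.
- M: BR = Z, leader payoff -7.
- B: BR = Y, leader payoff -5.
Row's induced payoffs are -4, -7, -5, so Row commits to T. Subgame-perfect outcome: (T, Z) with payoffs (-4, 7).
For the simultaneous game, intersect best replies.
Row's best replies: W→B; X→M; Y→T; Z→T.
Player 2's best replies: T→Z; M→Z; B→Y.
The unique mutual best reply is (T, Z), giving (-4, 7).
Player 2 earns 7 sequentially versus 7 at the Nash outcome: unchanged.

unchanged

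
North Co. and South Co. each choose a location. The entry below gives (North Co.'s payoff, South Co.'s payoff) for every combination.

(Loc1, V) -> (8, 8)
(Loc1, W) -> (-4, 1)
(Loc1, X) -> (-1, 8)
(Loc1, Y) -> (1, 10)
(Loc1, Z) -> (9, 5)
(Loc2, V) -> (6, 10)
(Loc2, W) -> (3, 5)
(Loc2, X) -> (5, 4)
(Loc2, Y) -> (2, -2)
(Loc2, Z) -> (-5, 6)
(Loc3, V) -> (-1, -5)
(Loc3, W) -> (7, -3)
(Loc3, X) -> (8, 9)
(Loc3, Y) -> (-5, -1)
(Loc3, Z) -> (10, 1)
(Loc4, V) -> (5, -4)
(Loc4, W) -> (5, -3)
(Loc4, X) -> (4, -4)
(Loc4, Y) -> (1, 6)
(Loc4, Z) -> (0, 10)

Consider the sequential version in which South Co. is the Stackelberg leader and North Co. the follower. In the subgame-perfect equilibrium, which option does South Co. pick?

X

Solve by backward induction (South Co. leads).
- V: BR = Loc1, leader payoff 8.
- W: BR = Loc3, leader payoff -3.
- X: BR = Loc3, leader payoff 9.
- Y: BR = Loc2, leader payoff -2.
- Z: BR = Loc3, leader payoff 1.
Maximizing over 8, -3, 9, -2, 1, South Co. chooses X. Subgame-perfect outcome: (Loc3, X) with payoffs (8, 9).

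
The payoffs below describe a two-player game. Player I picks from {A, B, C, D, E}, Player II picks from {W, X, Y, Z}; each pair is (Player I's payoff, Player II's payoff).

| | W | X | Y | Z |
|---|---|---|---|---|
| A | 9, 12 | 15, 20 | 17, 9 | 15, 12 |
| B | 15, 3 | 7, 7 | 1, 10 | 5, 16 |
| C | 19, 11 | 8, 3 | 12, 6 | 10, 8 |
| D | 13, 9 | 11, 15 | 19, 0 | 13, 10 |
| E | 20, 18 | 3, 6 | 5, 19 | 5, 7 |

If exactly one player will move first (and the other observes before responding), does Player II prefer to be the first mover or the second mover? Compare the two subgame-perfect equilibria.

If Player I leads: Player II's best replies are A→X, B→Z, C→W, D→X, E→Y; Player I's induced payoffs 15, 5, 19, 11, 5; outcome (C, W), payoffs (19, 11).
If Player II leads: Player I's best replies are W→E, X→A, Y→D, Z→A; Player II's induced payoffs 18, 20, 0, 12; outcome (A, X), payoffs (15, 20).
Player II gets 20 moving first and 11 moving second, so Player II prefers to move first.

first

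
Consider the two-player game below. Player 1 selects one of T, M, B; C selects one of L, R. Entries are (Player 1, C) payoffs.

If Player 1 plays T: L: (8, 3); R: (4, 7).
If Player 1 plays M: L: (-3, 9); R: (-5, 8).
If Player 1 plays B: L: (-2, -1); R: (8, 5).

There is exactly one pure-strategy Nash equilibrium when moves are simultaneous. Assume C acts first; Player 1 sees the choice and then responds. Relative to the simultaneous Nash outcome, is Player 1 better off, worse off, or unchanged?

unchanged

Player 1 best-responds to each possible C move:
- L: Player 1 compares 8, -3, -2 and picks T; C would get 3.
- R: Player 1 compares 4, -5, 8 and picks B; C would get 5.
C's induced payoffs are 3, 5, so C commits to R. Subgame-perfect outcome: (B, R) with payoffs (8, 5).
Under simultaneous play:
Player 1's best replies: L→T; R→B.
C's best replies: T→R; M→L; B→R.
Only (B, R) has each player best-responding; Nash payoffs (8, 5).
Player 1 earns 8 sequentially versus 8 at the Nash outcome: unchanged.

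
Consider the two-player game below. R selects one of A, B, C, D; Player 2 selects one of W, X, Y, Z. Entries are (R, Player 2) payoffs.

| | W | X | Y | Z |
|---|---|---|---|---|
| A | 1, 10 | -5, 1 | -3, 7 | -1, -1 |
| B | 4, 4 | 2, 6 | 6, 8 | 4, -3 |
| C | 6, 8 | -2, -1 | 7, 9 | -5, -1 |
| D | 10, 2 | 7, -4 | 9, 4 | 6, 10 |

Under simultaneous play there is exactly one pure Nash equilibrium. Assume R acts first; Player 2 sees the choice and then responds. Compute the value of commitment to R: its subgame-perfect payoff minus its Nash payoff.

1

Backward induction with R moving first.
- A: BR = W, leader payoff 1.
- B: BR = Y, leader payoff 6.
- C: BR = Y, leader payoff 7.
- D: BR = Z, leader payoff 6.
Among 1, 6, 7, 6, the best is 7 at C. Subgame-perfect outcome: (C, Y) with payoffs (7, 9).
Now find the simultaneous Nash equilibrium.
R's best replies: W→D; X→D; Y→D; Z→D.
Player 2's best replies: A→W; B→Y; C→Y; D→Z.
Only (D, Z) has each player best-responding; Nash payoffs (6, 10).
R's commitment gain: 7 − 6 = 1.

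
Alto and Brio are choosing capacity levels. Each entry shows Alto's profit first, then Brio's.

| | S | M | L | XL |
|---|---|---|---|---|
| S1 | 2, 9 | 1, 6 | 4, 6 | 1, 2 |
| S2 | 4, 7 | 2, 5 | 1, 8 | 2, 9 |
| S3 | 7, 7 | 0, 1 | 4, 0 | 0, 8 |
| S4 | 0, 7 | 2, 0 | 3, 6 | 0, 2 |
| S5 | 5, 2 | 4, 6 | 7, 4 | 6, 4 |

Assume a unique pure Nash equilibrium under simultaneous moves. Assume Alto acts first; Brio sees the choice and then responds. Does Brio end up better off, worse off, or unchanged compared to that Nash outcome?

Work backward from Brio's decision.
- S1 → Brio plays S (best of 9, 6, 6, 2); Alto gets 2.
- S2 → Brio plays XL (best of 7, 5, 8, 9); Alto gets 2.
- S3 → Brio plays XL (best of 7, 1, 0, 8); Alto gets 0.
- S4 → Brio plays S (best of 7, 0, 6, 2); Alto gets 0.
- S5 → Brio plays M (best of 2, 6, 4, 4); Alto gets 4.
Among 2, 2, 0, 0, 4, the best is 4 at S5. Subgame-perfect outcome: (S5, M) with payoffs (4, 6).
Now find the simultaneous Nash equilibrium.
Alto's best replies: S→S3; M→S5; L→S5; XL→S5.
Brio's best replies: S1→S; S2→XL; S3→XL; S4→S; S5→M.
Only (S5, M) has each player best-responding; Nash payoffs (4, 6).
Brio earns 6 sequentially versus 6 at the Nash outcome: unchanged.

unchanged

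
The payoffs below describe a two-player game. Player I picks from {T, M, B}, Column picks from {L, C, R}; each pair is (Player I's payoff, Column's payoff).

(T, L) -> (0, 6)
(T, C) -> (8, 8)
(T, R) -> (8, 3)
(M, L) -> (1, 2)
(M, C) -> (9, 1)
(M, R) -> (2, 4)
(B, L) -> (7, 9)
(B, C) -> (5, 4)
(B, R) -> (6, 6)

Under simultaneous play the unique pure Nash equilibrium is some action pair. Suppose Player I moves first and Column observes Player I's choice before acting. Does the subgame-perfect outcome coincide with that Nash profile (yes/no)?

no

Column best-responds to each possible Player I move:
- T: BR = C, leader payoff 8.
- M: BR = R, leader payoff 2.
- B: BR = L, leader payoff 7.
Maximizing over 8, 2, 7, Player I chooses T. Subgame-perfect outcome: (T, C) with payoffs (8, 8).
For the simultaneous game, intersect best replies.
Player I's best replies: L→B; C→M; R→T.
Column's best replies: T→C; M→R; B→L.
Only (B, L) has each player best-responding; Nash payoffs (7, 9).
Sequential outcome (T, C) differs from the Nash profile (B, L).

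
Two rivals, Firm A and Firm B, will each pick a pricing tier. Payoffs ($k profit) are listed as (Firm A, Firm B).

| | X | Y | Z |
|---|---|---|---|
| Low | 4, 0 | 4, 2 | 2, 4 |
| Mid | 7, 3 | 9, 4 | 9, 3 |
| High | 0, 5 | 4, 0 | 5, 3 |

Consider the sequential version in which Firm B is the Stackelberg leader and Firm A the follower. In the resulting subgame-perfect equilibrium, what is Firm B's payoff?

Firm A best-responds to each possible Firm B move:
- X: Firm A compares 4, 7, 0 and picks Mid; Firm B would get 3.
- Y: Firm A compares 4, 9, 4 and picks Mid; Firm B would get 4.
- Z: Firm A compares 2, 9, 5 and picks Mid; Firm B would get 3.
Firm B's induced payoffs are 3, 4, 3, so Firm B commits to Y. Subgame-perfect outcome: (Mid, Y) with payoffs (9, 4).

4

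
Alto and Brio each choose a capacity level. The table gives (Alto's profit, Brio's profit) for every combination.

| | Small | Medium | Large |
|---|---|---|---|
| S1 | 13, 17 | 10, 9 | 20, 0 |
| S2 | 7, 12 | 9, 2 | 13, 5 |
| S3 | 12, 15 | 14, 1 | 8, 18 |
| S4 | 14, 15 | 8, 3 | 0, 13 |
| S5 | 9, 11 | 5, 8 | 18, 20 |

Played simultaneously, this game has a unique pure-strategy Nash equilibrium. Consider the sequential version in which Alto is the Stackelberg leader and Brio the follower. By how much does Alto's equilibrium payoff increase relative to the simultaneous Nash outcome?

4

Brio best-responds to each possible Alto move:
- S1 → Brio plays Small (best of 17, 9, 0); Alto gets 13.
- S2 → Brio plays Small (best of 12, 2, 5); Alto gets 7.
- S3 → Brio plays Large (best of 15, 1, 18); Alto gets 8.
- S4 → Brio plays Small (best of 15, 3, 13); Alto gets 14.
- S5 → Brio plays Large (best of 11, 8, 20); Alto gets 18.
Alto's induced payoffs are 13, 7, 8, 14, 18, so Alto commits to S5. Subgame-perfect outcome: (S5, Large) with payoffs (18, 20).
For the simultaneous game, intersect best replies.
Alto's best replies: Small→S4; Medium→S3; Large→S1.
Brio's best replies: S1→Small; S2→Small; S3→Large; S4→Small; S5→Large.
The unique mutual best reply is (S4, Small), giving (14, 15).
Alto's commitment gain: 18 − 14 = 4.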